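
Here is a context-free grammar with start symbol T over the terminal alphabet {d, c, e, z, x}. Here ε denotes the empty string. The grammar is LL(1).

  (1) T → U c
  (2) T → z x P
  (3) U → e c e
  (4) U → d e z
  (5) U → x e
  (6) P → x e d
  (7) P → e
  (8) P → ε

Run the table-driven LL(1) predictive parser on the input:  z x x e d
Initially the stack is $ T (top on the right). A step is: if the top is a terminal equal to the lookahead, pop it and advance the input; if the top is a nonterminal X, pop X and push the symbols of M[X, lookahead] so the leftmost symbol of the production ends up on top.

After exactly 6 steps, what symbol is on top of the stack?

step 1: stack=$ T  input=z x x e d $  — expand T → z x P
step 2: stack=$ P x z  input=z x x e d $  — match z
step 3: stack=$ P x  input=x x e d $  — match x
step 4: stack=$ P  input=x e d $  — expand P → x e d
step 5: stack=$ d e x  input=x e d $  — match x
step 6: stack=$ d e  input=e d $  — match e
Stack after step 6: $ d (top = d).

d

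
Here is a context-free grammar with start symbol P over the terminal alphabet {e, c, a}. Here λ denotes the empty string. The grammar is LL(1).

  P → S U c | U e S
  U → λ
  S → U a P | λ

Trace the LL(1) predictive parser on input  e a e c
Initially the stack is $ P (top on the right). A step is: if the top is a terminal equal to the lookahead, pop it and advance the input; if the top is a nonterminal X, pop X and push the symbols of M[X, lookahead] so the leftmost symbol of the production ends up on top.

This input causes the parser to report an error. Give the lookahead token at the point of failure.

      Stack    Input      Action
   1  $ P      e a e c $  expand P → U e S
   2  $ S e U  e a e c $  expand U → λ
   3  $ S e    e a e c $  match e
   4  $ S      a e c $    expand S → U a P
   5  $ P a U  a e c $    expand U → λ
   6  $ P a    a e c $    match a
   7  $ P      e c $      expand P → U e S
   8  $ S e U  e c $      expand U → λ
   9  $ S e    e c $      match e
  10  $ S      c $        expand S → λ
  11  $        c $        error: stack empty but input remains

c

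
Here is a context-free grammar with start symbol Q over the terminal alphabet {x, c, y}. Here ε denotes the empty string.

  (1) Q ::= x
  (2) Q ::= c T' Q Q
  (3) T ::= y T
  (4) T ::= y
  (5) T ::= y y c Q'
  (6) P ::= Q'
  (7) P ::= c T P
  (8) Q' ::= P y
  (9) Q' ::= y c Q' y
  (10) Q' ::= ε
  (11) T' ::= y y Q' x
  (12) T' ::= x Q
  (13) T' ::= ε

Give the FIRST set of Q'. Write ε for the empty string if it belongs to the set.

{ε, c, y}

FIRST(Q): from Q::=x we get {x}; from Q::=c T' Q Q we get {c}. So FIRST(Q) = {c, x}.
FIRST(T): from T::=y T we get {y}; from T::=y we get {y}; from T::=y y c Q' we get {y}. So FIRST(T) = {y}.
FIRST(T'): from T'::=y y Q' x we get {y}; from T'::=x Q we get {x}; from T'::=ε we get {ε}. So FIRST(T') = {ε, x, y}.
FIRST(P): from P::=Q' we get {ε, c, y}; from P::=c T P we get {c}. So FIRST(P) = {ε, c, y}.
FIRST(Q'): from Q'::=P y we get {c, y}; from Q'::=y c Q' y we get {y}; from Q'::=ε we get {ε}. So FIRST(Q') = {ε, c, y}.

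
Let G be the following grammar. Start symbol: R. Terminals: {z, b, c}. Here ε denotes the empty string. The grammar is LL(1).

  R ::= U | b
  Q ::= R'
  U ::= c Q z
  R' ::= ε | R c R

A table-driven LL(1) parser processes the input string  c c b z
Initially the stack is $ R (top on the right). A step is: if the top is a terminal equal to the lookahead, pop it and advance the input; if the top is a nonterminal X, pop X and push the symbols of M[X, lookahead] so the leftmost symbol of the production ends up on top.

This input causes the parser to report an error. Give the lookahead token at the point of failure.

      Stack            Input      Action
   1  $ R              c c b z $  expand R ::= U
   2  $ U              c c b z $  expand U ::= c Q z
   3  $ z Q c          c c b z $  match c
   4  $ z Q            c b z $    expand Q ::= R'
   5  $ z R'           c b z $    expand R' ::= R c R
   6  $ z R c R        c b z $    expand R ::= U
   7  $ z R c U        c b z $    expand U ::= c Q z
   8  $ z R c z Q c    c b z $    match c
   9  $ z R c z Q      b z $      expand Q ::= R'
  10  $ z R c z R'     b z $      expand R' ::= R c R
  11  $ z R c z R c R  b z $      expand R ::= b
  12  $ z R c z R c b  b z $      match b
  13  $ z R c z R c    z $        error: top is terminal c but lookahead is z

z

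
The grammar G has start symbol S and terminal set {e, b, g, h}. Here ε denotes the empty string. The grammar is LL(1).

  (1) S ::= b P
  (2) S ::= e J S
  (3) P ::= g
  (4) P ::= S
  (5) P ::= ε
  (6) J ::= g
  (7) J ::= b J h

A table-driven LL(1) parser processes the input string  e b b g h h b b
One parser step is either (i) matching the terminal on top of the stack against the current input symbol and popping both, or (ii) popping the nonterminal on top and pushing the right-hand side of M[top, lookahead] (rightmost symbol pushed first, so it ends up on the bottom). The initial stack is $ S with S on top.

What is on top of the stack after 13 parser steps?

S

      Stack        Input              Action
   1  $ S          e b b g h h b b $  expand S ::= e J S
   2  $ S J e      e b b g h h b b $  match e
   3  $ S J        b b g h h b b $    expand J ::= b J h
   4  $ S h J b    b b g h h b b $    match b
   5  $ S h J      b g h h b b $      expand J ::= b J h
   6  $ S h h J b  b g h h b b $      match b
   7  $ S h h J    g h h b b $        expand J ::= g
   8  $ S h h g    g h h b b $        match g
   9  $ S h h      h h b b $          match h
  10  $ S h        h b b $            match h
  11  $ S          b b $              expand S ::= b P
  12  $ P b        b b $              match b
  13  $ P          b $                expand P ::= S
Stack after step 13: $ S (top = S).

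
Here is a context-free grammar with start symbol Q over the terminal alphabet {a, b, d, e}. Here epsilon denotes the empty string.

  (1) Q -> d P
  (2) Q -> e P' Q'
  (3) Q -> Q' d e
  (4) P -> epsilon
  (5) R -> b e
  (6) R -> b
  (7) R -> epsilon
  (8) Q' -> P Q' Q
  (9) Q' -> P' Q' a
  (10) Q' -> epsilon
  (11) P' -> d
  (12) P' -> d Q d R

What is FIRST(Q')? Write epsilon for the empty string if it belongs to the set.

FIRST(P): from P->epsilon we get {epsilon}. So FIRST(P) = {epsilon}.
FIRST(R): from R->b e we get {b}; from R->b we get {b}; from R->epsilon we get {epsilon}. So FIRST(R) = {epsilon, b}.
FIRST(P'): from P'->d we get {d}; from P'->d Q d R we get {d}. So FIRST(P') = {d}.
FIRST(Q): from Q->d P we get {d}; from Q->e P' Q' we get {e}; from Q->Q' d e we get {d, e}. So FIRST(Q) = {d, e}.
FIRST(Q'): from Q'->P Q' Q we get {d, e}; from Q'->P' Q' a we get {d}; from Q'->epsilon we get {epsilon}. So FIRST(Q') = {epsilon, d, e}.

{epsilon, d, e}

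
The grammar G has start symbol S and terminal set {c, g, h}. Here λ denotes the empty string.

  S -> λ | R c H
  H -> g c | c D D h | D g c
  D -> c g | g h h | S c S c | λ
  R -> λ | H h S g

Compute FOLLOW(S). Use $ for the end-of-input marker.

FIRST(S) = {λ, c, g}  (via R c H)
FIRST(D) = {λ, c, g}  (via S c S c)
FIRST(H) = {c, g}  (via D g c)
FIRST(R) = {λ, c, g}  (via H h S g)
FOLLOW(S) includes $ since S is the start symbol.
FOLLOW(S): in D->S c S c (occurrence 1), S is followed by c S c with FIRST {c}; in D->S c S c (occurrence 2), S is followed by c with FIRST {c}; in R->H h S g, S is followed by g with FIRST {g}. Thus FOLLOW(S) = {$, c, g}.
FOLLOW(H): in S->R c H, the suffix after H is empty, so FOLLOW(H) ⊇ FOLLOW(S) = {$, c, g}; in R->H h S g, H is followed by h S g with FIRST {h}. Thus FOLLOW(H) = {$, c, g, h}.
FOLLOW(D): in H->c D D h (occurrence 1), D is followed by D h with FIRST {c, g, h}; in H->c D D h (occurrence 2), D is followed by h with FIRST {h}; in H->D g c, D is followed by g c with FIRST {g}. Thus FOLLOW(D) = {c, g, h}.
FOLLOW(R): in S->R c H, R is followed by c H with FIRST {c}. Thus FOLLOW(R) = {c}.

{$, c, g}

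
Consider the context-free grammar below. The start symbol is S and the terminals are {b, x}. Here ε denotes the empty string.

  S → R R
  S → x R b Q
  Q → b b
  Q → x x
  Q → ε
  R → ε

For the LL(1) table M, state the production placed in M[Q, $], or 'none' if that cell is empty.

FIRST(Q): from Q→b b we get {b}; from Q→x x we get {x}; from Q→ε we get {ε}. So FIRST(Q) = {ε, b, x}.
FIRST(R): from R→ε we get {ε}. So FIRST(R) = {ε}.
FIRST(S): from S→R R we get {ε}; from S→x R b Q we get {x}. So FIRST(S) = {ε, x}.
FOLLOW(S) includes $ since S is the start symbol.
FOLLOW(S): S appears on no right-hand side. Thus FOLLOW(S) = {$}.
FOLLOW(Q): in S→x R b Q, the suffix after Q is empty, so FOLLOW(Q) ⊇ FOLLOW(S) = {$}. Thus FOLLOW(Q) = {$}.
For Q → b b: FIRST(b b) = {b}, so it goes in M[Q, t] for t ∈ {b}.
For Q → x x: FIRST(x x) = {x}, so it goes in M[Q, t] for t ∈ {x}.
For Q → ε: FIRST(ε) = {ε}, so it goes in M[Q, t] for t ∈ {}; since ε ∈ FIRST, also for every t ∈ FOLLOW(Q) = {$}.

Q → ε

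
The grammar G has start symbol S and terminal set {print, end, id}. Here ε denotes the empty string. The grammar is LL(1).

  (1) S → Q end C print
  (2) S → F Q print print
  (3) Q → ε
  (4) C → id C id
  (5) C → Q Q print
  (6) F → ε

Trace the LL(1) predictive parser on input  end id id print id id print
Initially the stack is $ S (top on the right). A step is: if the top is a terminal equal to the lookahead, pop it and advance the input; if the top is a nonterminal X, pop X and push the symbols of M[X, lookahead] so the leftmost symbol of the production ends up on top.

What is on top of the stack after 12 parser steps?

id

step 1: stack=$ S  input=end id id print id id print $  — expand S → Q end C print
step 2: stack=$ print C end Q  input=end id id print id id print $  — expand Q → ε
step 3: stack=$ print C end  input=end id id print id id print $  — match end
step 4: stack=$ print C  input=id id print id id print $  — expand C → id C id
step 5: stack=$ print id C id  input=id id print id id print $  — match id
step 6: stack=$ print id C  input=id print id id print $  — expand C → id C id
step 7: stack=$ print id id C id  input=id print id id print $  — match id
step 8: stack=$ print id id C  input=print id id print $  — expand C → Q Q print
step 9: stack=$ print id id print Q Q  input=print id id print $  — expand Q → ε
step 10: stack=$ print id id print Q  input=print id id print $  — expand Q → ε
step 11: stack=$ print id id print  input=print id id print $  — match print
step 12: stack=$ print id id  input=id id print $  — match id
Stack after step 12: $ print id (top = id).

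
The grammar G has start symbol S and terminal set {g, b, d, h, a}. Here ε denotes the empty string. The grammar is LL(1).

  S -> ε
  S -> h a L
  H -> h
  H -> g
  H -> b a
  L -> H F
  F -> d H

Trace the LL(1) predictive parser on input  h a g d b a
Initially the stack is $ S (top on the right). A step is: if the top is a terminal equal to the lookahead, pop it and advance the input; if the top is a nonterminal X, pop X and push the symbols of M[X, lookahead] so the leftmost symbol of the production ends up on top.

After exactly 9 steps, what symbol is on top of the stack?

step 1: stack=$ S  input=h a g d b a $  — expand S -> h a L
step 2: stack=$ L a h  input=h a g d b a $  — match h
step 3: stack=$ L a  input=a g d b a $  — match a
step 4: stack=$ L  input=g d b a $  — expand L -> H F
step 5: stack=$ F H  input=g d b a $  — expand H -> g
step 6: stack=$ F g  input=g d b a $  — match g
step 7: stack=$ F  input=d b a $  — expand F -> d H
step 8: stack=$ H d  input=d b a $  — match d
step 9: stack=$ H  input=b a $  — expand H -> b a
Stack after step 9: $ a b (top = b).

b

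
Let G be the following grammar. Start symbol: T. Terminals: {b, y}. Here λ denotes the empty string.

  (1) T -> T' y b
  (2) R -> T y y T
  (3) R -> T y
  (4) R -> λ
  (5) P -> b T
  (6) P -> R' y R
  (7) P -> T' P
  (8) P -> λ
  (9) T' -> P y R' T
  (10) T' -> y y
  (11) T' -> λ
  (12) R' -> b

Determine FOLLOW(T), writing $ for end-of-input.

{$, b, y}

FIRST(R') = {b}
FIRST(T) = {b, y}  (via T' y b)
FIRST(R) = {λ, b, y}  (via T y y T, T y)
FIRST(P) = {λ, b, y}  (via R' y R, T' P)
FIRST(T') = {λ, b, y}  (via P y R' T)
FOLLOW(T) includes $ since T is the start symbol.
FOLLOW(P): in P->T' P, the suffix after P is empty (adds nothing new); in T'->P y R' T, P is followed by y R' T with FIRST {y}. Thus FOLLOW(P) = {y}.
FOLLOW(R): in P->R' y R, the suffix after R is empty, so FOLLOW(R) ⊇ FOLLOW(P) = {y}. Thus FOLLOW(R) = {y}.
FOLLOW(T'): in T->T' y b, T' is followed by y b with FIRST {y}; in P->T' P, T' is followed by P with FIRST {λ, b, y}; in P->T' P, the suffix after T' is nullable, so FOLLOW(T') ⊇ FOLLOW(P) = {y}. Thus FOLLOW(T') = {b, y}.
FOLLOW(T): in R->T y y T (occurrence 1), T is followed by y y T with FIRST {y}; in R->T y y T (occurrence 2), the suffix after T is empty, so FOLLOW(T) ⊇ FOLLOW(R) = {y}; in R->T y, T is followed by y with FIRST {y}; in P->b T, the suffix after T is empty, so FOLLOW(T) ⊇ FOLLOW(P) = {y}; in T'->P y R' T, the suffix after T is empty, so FOLLOW(T) ⊇ FOLLOW(T') = {b, y}. Thus FOLLOW(T) = {$, b, y}.
FOLLOW(R'): in P->R' y R, R' is followed by y R with FIRST {y}; in T'->P y R' T, R' is followed by T with FIRST {b, y}. Thus FOLLOW(R') = {b, y}.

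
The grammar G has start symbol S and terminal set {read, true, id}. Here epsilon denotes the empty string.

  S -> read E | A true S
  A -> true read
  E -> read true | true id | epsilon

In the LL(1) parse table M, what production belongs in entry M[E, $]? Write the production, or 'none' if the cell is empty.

E -> epsilon

FIRST(A) = {true}
FIRST(E) = {epsilon, read, true}
FIRST(S) = {read, true}  (via A true S)
FOLLOW(S) includes $ since S is the start symbol.
FOLLOW(S): in S->A true S, the suffix after S is empty (adds nothing new). Thus FOLLOW(S) = {$}.
FOLLOW(E): in S->read E, the suffix after E is empty, so FOLLOW(E) ⊇ FOLLOW(S) = {$}. Thus FOLLOW(E) = {$}.
For E -> read true: FIRST(read true) = {read}, so it goes in M[E, t] for t ∈ {read}.
For E -> true id: FIRST(true id) = {true}, so it goes in M[E, t] for t ∈ {true}.
For E -> epsilon: FIRST(epsilon) = {epsilon}, so it goes in M[E, t] for t ∈ {}; since epsilon ∈ FIRST, also for every t ∈ FOLLOW(E) = {$}.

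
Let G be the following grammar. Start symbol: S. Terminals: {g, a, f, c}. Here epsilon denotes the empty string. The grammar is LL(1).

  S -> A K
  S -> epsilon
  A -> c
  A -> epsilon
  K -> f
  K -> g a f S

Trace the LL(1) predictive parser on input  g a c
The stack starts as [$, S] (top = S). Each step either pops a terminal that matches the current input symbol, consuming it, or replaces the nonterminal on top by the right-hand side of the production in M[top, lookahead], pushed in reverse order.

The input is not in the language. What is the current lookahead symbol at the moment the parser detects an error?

c

step 1: stack=$ S  input=g a c $  — expand S -> A K
step 2: stack=$ K A  input=g a c $  — expand A -> epsilon
step 3: stack=$ K  input=g a c $  — expand K -> g a f S
step 4: stack=$ S f a g  input=g a c $  — match g
step 5: stack=$ S f a  input=a c $  — match a
step 6: stack=$ S f  input=c $  — error: top is terminal f but lookahead is c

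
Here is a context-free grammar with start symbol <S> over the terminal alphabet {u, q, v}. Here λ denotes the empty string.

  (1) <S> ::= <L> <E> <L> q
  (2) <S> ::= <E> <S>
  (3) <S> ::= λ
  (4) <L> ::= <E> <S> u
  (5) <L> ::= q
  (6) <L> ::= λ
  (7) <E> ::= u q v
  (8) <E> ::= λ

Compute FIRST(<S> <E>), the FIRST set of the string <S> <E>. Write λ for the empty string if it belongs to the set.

FIRST(<E>) = {λ, u}
FIRST(<S>) = {λ, q, u}  (via <L> <E> <L> q, <E> <S>)
FIRST(<L>) = {λ, q, u}  (via <E> <S> u)
FIRST(<S> <E>): take FIRST of each symbol in turn, carrying on past any symbol whose FIRST contains λ; result {λ, q, u}.

{λ, q, u}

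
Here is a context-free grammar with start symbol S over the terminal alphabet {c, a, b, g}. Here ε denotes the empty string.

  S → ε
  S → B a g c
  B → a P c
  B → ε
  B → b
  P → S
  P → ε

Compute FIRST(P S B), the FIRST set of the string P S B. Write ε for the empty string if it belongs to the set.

{ε, a, b}

FIRST(B): from B→a P c we get {a}; from B→ε we get {ε}; from B→b we get {b}. So FIRST(B) = {ε, a, b}.
FIRST(S): from S→ε we get {ε}; from S→B a g c we get {a, b}. So FIRST(S) = {ε, a, b}.
FIRST(P): from P→S we get {ε, a, b}; from P→ε we get {ε}. So FIRST(P) = {ε, a, b}.
FIRST(P S B): take FIRST of each symbol in turn, carrying on past any symbol whose FIRST contains ε; result {ε, a, b}.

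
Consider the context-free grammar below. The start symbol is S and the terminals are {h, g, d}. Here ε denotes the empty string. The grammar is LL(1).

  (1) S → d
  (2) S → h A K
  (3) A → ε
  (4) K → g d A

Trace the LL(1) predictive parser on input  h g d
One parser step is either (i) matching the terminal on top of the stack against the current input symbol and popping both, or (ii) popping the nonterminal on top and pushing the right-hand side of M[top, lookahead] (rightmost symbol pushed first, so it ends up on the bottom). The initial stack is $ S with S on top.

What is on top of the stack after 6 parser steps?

     Stack    Input    Action
  1  $ S      h g d $  expand S → h A K
  2  $ K A h  h g d $  match h
  3  $ K A    g d $    expand A → ε
  4  $ K      g d $    expand K → g d A
  5  $ A d g  g d $    match g
  6  $ A d    d $      match d
Stack after step 6: $ A (top = A).

A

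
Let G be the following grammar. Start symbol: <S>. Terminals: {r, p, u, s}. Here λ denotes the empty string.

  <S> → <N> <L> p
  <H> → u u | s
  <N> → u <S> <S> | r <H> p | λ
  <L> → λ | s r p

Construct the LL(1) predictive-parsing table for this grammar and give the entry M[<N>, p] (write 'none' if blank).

<N> → λ

FIRST(<H>) = {s, u}
FIRST(<N>) = {λ, r, u}
FIRST(<L>) = {λ, s}
FIRST(<S>) = {p, r, s, u}  (via <N> <L> p)
FOLLOW(<S>) includes $ since <S> is the start symbol.
FOLLOW(<N>): in <S>→<N> <L> p, <N> is followed by <L> p with FIRST {p, s}. Thus FOLLOW(<N>) = {p, s}.
For <N> → u <S> <S>: FIRST(u <S> <S>) = {u}, so it goes in M[<N>, t] for t ∈ {u}.
For <N> → r <H> p: FIRST(r <H> p) = {r}, so it goes in M[<N>, t] for t ∈ {r}.
For <N> → λ: FIRST(λ) = {λ}, so it goes in M[<N>, t] for t ∈ {}; since λ ∈ FIRST, also for every t ∈ FOLLOW(<N>) = {p, s}.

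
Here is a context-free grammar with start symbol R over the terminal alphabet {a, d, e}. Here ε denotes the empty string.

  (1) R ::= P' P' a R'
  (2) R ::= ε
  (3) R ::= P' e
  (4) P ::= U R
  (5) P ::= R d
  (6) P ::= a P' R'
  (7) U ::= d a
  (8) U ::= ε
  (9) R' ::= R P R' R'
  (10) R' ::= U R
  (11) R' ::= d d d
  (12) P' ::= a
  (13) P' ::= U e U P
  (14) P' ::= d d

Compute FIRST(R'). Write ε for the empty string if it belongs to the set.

FIRST(U) = {ε, d}
FIRST(P') = {a, d, e}  (via U e U P)
FIRST(R) = {ε, a, d, e}  (via P' P' a R', P' e)
FIRST(P) = {ε, a, d, e}  (via U R, R d)
FIRST(R') = {ε, a, d, e}  (via R P R' R', U R)

{ε, a, d, e}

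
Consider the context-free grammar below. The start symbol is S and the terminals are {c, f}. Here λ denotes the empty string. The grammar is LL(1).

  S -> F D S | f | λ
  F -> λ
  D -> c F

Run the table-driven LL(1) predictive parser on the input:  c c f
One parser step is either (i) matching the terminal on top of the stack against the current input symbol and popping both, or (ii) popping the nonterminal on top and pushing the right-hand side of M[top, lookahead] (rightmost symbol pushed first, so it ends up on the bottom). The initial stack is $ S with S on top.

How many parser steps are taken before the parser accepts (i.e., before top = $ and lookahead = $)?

12

step 1: stack=$ S  input=c c f $  — expand S -> F D S
step 2: stack=$ S D F  input=c c f $  — expand F -> λ
step 3: stack=$ S D  input=c c f $  — expand D -> c F
step 4: stack=$ S F c  input=c c f $  — match c
step 5: stack=$ S F  input=c f $  — expand F -> λ
step 6: stack=$ S  input=c f $  — expand S -> F D S
step 7: stack=$ S D F  input=c f $  — expand F -> λ
step 8: stack=$ S D  input=c f $  — expand D -> c F
step 9: stack=$ S F c  input=c f $  — match c
step 10: stack=$ S F  input=f $  — expand F -> λ
step 11: stack=$ S  input=f $  — expand S -> f
step 12: stack=$ f  input=f $  — match f
Accept reached after 12 steps.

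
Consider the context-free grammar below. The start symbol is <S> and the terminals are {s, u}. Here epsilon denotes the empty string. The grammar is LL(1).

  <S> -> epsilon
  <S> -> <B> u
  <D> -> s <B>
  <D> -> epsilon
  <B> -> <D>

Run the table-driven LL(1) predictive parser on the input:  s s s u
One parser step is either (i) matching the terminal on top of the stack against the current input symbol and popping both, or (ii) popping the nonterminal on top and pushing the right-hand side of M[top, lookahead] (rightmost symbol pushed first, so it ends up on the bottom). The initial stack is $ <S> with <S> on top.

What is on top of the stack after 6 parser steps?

s

     Stack      Input      Action
  1  $ <S>      s s s u $  expand <S> -> <B> u
  2  $ u <B>    s s s u $  expand <B> -> <D>
  3  $ u <D>    s s s u $  expand <D> -> s <B>
  4  $ u <B> s  s s s u $  match s
  5  $ u <B>    s s u $    expand <B> -> <D>
  6  $ u <D>    s s u $    expand <D> -> s <B>
Stack after step 6: $ u <B> s (top = s).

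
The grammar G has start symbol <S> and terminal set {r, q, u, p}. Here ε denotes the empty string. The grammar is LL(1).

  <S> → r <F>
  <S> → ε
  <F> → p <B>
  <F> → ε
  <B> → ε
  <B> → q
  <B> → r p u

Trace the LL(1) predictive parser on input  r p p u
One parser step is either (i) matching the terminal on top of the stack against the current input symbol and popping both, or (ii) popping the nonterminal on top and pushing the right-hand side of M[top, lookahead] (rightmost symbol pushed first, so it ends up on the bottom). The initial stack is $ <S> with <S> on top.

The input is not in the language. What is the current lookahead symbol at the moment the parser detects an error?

     Stack    Input      Action
  1  $ <S>    r p p u $  expand <S> → r <F>
  2  $ <F> r  r p p u $  match r
  3  $ <F>    p p u $    expand <F> → p <B>
  4  $ <B> p  p p u $    match p
  5  $ <B>    p u $      error: M[<B>, p] is empty

p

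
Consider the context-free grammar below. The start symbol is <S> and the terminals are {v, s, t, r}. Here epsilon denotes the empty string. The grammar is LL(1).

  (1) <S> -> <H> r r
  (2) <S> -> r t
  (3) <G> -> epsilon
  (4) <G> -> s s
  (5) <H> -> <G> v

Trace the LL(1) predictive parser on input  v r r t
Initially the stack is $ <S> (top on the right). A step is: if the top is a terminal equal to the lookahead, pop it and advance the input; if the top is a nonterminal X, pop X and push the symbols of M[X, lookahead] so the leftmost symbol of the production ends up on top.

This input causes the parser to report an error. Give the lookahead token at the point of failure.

t

     Stack        Input      Action
  1  $ <S>        v r r t $  expand <S> -> <H> r r
  2  $ r r <H>    v r r t $  expand <H> -> <G> v
  3  $ r r v <G>  v r r t $  expand <G> -> epsilon
  4  $ r r v      v r r t $  match v
  5  $ r r        r r t $    match r
  6  $ r          r t $      match r
  7  $            t $        error: stack empty but input remains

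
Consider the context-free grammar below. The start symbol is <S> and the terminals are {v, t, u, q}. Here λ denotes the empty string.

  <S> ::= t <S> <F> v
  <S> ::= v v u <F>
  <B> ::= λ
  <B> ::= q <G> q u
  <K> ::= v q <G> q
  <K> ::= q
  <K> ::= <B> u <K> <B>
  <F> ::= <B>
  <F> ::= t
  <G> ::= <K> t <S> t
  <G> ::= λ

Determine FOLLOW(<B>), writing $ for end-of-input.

{$, q, t, u, v}

FIRST(<S>): from <S>::=t <S> <F> v we get {t}; from <S>::=v v u <F> we get {v}. So FIRST(<S>) = {t, v}.
FIRST(<B>): from <B>::=λ we get {λ}; from <B>::=q <G> q u we get {q}. So FIRST(<B>) = {λ, q}.
FIRST(<K>): from <K>::=v q <G> q we get {v}; from <K>::=q we get {q}; from <K>::=<B> u <K> <B> we get {q, u}. So FIRST(<K>) = {q, u, v}.
FIRST(<F>): from <F>::=<B> we get {λ, q}; from <F>::=t we get {t}. So FIRST(<F>) = {λ, q, t}.
FIRST(<G>): from <G>::=<K> t <S> t we get {q, u, v}; from <G>::=λ we get {λ}. So FIRST(<G>) = {λ, q, u, v}.
FOLLOW(<S>) includes $ since <S> is the start symbol.
FOLLOW(<S>): in <S>::=t <S> <F> v, <S> is followed by <F> v with FIRST {q, t, v}; in <G>::=<K> t <S> t, <S> is followed by t with FIRST {t}. Thus FOLLOW(<S>) = {$, q, t, v}.
FOLLOW(<K>): in <K>::=<B> u <K> <B>, <K> is followed by <B> with FIRST {λ, q}; in <K>::=<B> u <K> <B>, the suffix after <K> is nullable (adds nothing new); in <G>::=<K> t <S> t, <K> is followed by t <S> t with FIRST {t}. Thus FOLLOW(<K>) = {q, t}.
FOLLOW(<F>): in <S>::=t <S> <F> v, <F> is followed by v with FIRST {v}; in <S>::=v v u <F>, the suffix after <F> is empty, so FOLLOW(<F>) ⊇ FOLLOW(<S>) = {$, q, t, v}. Thus FOLLOW(<F>) = {$, q, t, v}.
FOLLOW(<B>): in <K>::=<B> u <K> <B> (occurrence 1), <B> is followed by u <K> <B> with FIRST {u}; in <K>::=<B> u <K> <B> (occurrence 2), the suffix after <B> is empty, so FOLLOW(<B>) ⊇ FOLLOW(<K>) = {q, t}; in <F>::=<B>, the suffix after <B> is empty, so FOLLOW(<B>) ⊇ FOLLOW(<F>) = {$, q, t, v}. Thus FOLLOW(<B>) = {$, q, t, u, v}.
FOLLOW(<G>): in <B>::=q <G> q u, <G> is followed by q u with FIRST {q}; in <K>::=v q <G> q, <G> is followed by q with FIRST {q}. Thus FOLLOW(<G>) = {q}.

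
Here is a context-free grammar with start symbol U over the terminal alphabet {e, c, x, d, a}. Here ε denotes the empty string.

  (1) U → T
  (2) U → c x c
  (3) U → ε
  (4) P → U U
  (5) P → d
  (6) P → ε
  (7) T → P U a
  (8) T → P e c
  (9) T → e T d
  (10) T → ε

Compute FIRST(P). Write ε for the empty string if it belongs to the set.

FIRST(U): from U→T we get {ε, a, c, d, e}; from U→c x c we get {c}; from U→ε we get {ε}. So FIRST(U) = {ε, a, c, d, e}.
FIRST(P): from P→U U we get {ε, a, c, d, e}; from P→d we get {d}; from P→ε we get {ε}. So FIRST(P) = {ε, a, c, d, e}.
FIRST(T): from T→P U a we get {a, c, d, e}; from T→P e c we get {a, c, d, e}; from T→e T d we get {e}; from T→ε we get {ε}. So FIRST(T) = {ε, a, c, d, e}.

{ε, a, c, d, e}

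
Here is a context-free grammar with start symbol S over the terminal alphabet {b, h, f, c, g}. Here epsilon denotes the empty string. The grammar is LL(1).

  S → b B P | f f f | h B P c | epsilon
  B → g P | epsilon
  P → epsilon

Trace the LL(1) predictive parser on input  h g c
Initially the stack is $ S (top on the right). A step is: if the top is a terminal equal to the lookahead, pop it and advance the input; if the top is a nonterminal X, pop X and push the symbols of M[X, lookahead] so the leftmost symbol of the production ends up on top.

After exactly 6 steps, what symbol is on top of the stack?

     Stack      Input    Action
  1  $ S        h g c $  expand S → h B P c
  2  $ c P B h  h g c $  match h
  3  $ c P B    g c $    expand B → g P
  4  $ c P P g  g c $    match g
  5  $ c P P    c $      expand P → epsilon
  6  $ c P      c $      expand P → epsilon
Stack after step 6: $ c (top = c).

c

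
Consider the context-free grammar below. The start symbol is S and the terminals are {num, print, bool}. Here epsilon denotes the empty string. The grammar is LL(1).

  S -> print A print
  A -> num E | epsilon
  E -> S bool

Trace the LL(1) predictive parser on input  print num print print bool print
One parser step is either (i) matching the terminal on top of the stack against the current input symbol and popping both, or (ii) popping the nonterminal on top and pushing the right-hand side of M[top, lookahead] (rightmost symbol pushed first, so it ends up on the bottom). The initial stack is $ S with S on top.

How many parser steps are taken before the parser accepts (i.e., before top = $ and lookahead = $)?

11

step 1: stack=$ S  input=print num print print bool print $  — expand S -> print A print
step 2: stack=$ print A print  input=print num print print bool print $  — match print
step 3: stack=$ print A  input=num print print bool print $  — expand A -> num E
step 4: stack=$ print E num  input=num print print bool print $  — match num
step 5: stack=$ print E  input=print print bool print $  — expand E -> S bool
step 6: stack=$ print bool S  input=print print bool print $  — expand S -> print A print
step 7: stack=$ print bool print A print  input=print print bool print $  — match print
step 8: stack=$ print bool print A  input=print bool print $  — expand A -> epsilon
step 9: stack=$ print bool print  input=print bool print $  — match print
step 10: stack=$ print bool  input=bool print $  — match bool
step 11: stack=$ print  input=print $  — match print
Accept reached after 11 steps.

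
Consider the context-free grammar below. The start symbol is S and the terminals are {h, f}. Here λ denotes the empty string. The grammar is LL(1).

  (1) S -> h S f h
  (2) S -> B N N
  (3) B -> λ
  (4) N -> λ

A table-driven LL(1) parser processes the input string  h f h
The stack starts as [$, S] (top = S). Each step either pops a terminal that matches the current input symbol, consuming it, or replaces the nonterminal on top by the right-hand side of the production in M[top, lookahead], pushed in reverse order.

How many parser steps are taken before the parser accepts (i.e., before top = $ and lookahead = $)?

step 1: stack=$ S  input=h f h $  — expand S -> h S f h
step 2: stack=$ h f S h  input=h f h $  — match h
step 3: stack=$ h f S  input=f h $  — expand S -> B N N
step 4: stack=$ h f N N B  input=f h $  — expand B -> λ
step 5: stack=$ h f N N  input=f h $  — expand N -> λ
step 6: stack=$ h f N  input=f h $  — expand N -> λ
step 7: stack=$ h f  input=f h $  — match f
step 8: stack=$ h  input=h $  — match h
Accept reached after 8 steps.

8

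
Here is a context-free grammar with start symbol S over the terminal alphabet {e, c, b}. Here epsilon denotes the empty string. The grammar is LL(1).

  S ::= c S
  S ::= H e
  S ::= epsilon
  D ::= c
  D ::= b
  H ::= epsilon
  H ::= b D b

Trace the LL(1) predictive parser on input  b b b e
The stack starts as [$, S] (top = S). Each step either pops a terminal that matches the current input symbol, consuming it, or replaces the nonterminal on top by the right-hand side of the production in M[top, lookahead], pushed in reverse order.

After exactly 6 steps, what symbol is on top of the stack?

     Stack      Input      Action
  1  $ S        b b b e $  expand S ::= H e
  2  $ e H      b b b e $  expand H ::= b D b
  3  $ e b D b  b b b e $  match b
  4  $ e b D    b b e $    expand D ::= b
  5  $ e b b    b b e $    match b
  6  $ e b      b e $      match b
Stack after step 6: $ e (top = e).

e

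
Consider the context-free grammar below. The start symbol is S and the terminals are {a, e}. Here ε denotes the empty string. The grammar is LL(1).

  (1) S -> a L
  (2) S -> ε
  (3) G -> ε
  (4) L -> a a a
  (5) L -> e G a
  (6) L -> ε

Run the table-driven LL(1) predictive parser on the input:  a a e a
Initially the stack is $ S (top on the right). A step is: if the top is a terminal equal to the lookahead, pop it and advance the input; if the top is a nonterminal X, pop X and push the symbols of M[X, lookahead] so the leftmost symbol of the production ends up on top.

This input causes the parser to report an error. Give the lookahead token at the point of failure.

step 1: stack=$ S  input=a a e a $  — expand S -> a L
step 2: stack=$ L a  input=a a e a $  — match a
step 3: stack=$ L  input=a e a $  — expand L -> a a a
step 4: stack=$ a a a  input=a e a $  — match a
step 5: stack=$ a a  input=e a $  — error: top is terminal a but lookahead is e

e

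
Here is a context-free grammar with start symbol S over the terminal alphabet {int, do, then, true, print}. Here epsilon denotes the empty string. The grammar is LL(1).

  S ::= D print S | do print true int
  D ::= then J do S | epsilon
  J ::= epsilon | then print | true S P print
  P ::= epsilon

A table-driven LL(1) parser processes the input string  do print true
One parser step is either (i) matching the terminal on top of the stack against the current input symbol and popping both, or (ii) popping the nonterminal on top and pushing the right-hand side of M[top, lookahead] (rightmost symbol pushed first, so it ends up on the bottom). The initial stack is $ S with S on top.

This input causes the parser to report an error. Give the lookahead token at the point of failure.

     Stack                Input            Action
  1  $ S                  do print true $  expand S ::= do print true int
  2  $ int true print do  do print true $  match do
  3  $ int true print     print true $     match print
  4  $ int true           true $           match true
  5  $ int                $                error: top is terminal int but lookahead is $

$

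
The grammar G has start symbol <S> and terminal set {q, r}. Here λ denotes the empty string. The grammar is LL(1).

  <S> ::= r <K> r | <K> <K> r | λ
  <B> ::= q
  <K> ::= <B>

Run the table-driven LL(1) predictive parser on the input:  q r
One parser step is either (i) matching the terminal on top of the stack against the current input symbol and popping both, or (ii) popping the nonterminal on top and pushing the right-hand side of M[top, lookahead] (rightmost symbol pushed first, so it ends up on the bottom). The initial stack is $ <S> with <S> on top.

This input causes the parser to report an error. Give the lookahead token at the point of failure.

r

step 1: stack=$ <S>  input=q r $  — expand <S> ::= <K> <K> r
step 2: stack=$ r <K> <K>  input=q r $  — expand <K> ::= <B>
step 3: stack=$ r <K> <B>  input=q r $  — expand <B> ::= q
step 4: stack=$ r <K> q  input=q r $  — match q
step 5: stack=$ r <K>  input=r $  — error: M[<K>, r] is empty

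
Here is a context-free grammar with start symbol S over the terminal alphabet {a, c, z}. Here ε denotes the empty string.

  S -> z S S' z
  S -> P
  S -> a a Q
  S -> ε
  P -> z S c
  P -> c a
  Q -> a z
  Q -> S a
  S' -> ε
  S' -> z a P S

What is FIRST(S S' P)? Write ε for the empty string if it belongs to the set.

FIRST(P) = {c, z}
FIRST(S') = {ε, z}
FIRST(S) = {ε, a, c, z}  (via P)
FIRST(Q) = {a, c, z}  (via S a)
FIRST(S S' P): take FIRST of each symbol in turn, carrying on past any symbol whose FIRST contains ε; result {a, c, z}.

{a, c, z}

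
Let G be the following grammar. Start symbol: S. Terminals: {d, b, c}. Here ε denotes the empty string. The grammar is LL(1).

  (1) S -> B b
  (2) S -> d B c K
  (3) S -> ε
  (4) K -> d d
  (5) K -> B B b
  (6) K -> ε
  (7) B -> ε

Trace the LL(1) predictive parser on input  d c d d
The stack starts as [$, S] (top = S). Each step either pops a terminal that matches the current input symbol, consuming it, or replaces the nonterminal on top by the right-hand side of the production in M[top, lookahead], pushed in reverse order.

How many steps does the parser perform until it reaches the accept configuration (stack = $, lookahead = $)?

     Stack      Input      Action
  1  $ S        d c d d $  expand S -> d B c K
  2  $ K c B d  d c d d $  match d
  3  $ K c B    c d d $    expand B -> ε
  4  $ K c      c d d $    match c
  5  $ K        d d $      expand K -> d d
  6  $ d d      d d $      match d
  7  $ d        d $        match d
Accept reached after 7 steps.

7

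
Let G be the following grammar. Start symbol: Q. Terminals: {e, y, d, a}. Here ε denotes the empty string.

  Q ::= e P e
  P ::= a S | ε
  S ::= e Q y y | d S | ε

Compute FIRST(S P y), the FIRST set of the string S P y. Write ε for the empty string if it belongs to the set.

{a, d, e, y}

FIRST(Q): from Q::=e P e we get {e}. So FIRST(Q) = {e}.
FIRST(P): from P::=a S we get {a}; from P::=ε we get {ε}. So FIRST(P) = {ε, a}.
FIRST(S): from S::=e Q y y we get {e}; from S::=d S we get {d}; from S::=ε we get {ε}. So FIRST(S) = {ε, d, e}.
FIRST(S P y): take FIRST of each symbol in turn, carrying on past any symbol whose FIRST contains ε; result {a, d, e, y}.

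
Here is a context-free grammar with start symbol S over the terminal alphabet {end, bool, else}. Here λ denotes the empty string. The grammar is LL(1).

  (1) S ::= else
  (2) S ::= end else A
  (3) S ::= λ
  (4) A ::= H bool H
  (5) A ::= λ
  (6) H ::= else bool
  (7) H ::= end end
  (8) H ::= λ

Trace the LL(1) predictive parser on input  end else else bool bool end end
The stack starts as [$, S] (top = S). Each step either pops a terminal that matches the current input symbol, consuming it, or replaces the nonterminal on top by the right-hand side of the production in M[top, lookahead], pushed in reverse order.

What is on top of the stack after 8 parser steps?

H

     Stack               Input                              Action
  1  $ S                 end else else bool bool end end $  expand S ::= end else A
  2  $ A else end        end else else bool bool end end $  match end
  3  $ A else            else else bool bool end end $      match else
  4  $ A                 else bool bool end end $           expand A ::= H bool H
  5  $ H bool H          else bool bool end end $           expand H ::= else bool
  6  $ H bool bool else  else bool bool end end $           match else
  7  $ H bool bool       bool bool end end $                match bool
  8  $ H bool            bool end end $                     match bool
Stack after step 8: $ H (top = H).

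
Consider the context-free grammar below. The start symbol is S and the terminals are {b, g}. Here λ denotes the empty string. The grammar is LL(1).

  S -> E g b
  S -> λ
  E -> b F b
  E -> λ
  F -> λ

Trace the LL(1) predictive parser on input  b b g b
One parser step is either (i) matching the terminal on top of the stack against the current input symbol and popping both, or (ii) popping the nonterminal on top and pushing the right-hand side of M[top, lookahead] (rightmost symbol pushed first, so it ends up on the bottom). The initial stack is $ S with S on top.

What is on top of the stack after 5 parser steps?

g

     Stack        Input      Action
  1  $ S          b b g b $  expand S -> E g b
  2  $ b g E      b b g b $  expand E -> b F b
  3  $ b g b F b  b b g b $  match b
  4  $ b g b F    b g b $    expand F -> λ
  5  $ b g b      b g b $    match b
Stack after step 5: $ b g (top = g).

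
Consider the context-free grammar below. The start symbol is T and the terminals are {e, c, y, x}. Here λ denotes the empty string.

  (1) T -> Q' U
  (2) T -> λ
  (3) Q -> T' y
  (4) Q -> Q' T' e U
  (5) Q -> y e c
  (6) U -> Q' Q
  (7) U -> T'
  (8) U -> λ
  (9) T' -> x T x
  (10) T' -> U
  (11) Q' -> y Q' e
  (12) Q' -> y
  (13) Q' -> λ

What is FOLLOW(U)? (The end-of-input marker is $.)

{$, e, x, y}

FIRST(Q'): from Q'->y Q' e we get {y}; from Q'->y we get {y}; from Q'->λ we get {λ}. So FIRST(Q') = {λ, y}.
FIRST(T): from T->Q' U we get {λ, e, x, y}; from T->λ we get {λ}. So FIRST(T) = {λ, e, x, y}.
FIRST(Q): from Q->T' y we get {e, x, y}; from Q->Q' T' e U we get {e, x, y}; from Q->y e c we get {y}. So FIRST(Q) = {e, x, y}.
FIRST(U): from U->Q' Q we get {e, x, y}; from U->T' we get {λ, e, x, y}; from U->λ we get {λ}. So FIRST(U) = {λ, e, x, y}.
FIRST(T'): from T'->x T x we get {x}; from T'->U we get {λ, e, x, y}. So FIRST(T') = {λ, e, x, y}.
FOLLOW(T) includes $ since T is the start symbol.
FOLLOW(T): in T'->x T x, T is followed by x with FIRST {x}. Thus FOLLOW(T) = {$, x}.
FOLLOW(Q'): in T->Q' U, Q' is followed by U with FIRST {λ, e, x, y}; in T->Q' U, the suffix after Q' is nullable, so FOLLOW(Q') ⊇ FOLLOW(T) = {$, x}; in Q->Q' T' e U, Q' is followed by T' e U with FIRST {e, x, y}; in U->Q' Q, Q' is followed by Q with FIRST {e, x, y}; in Q'->y Q' e, Q' is followed by e with FIRST {e}. Thus FOLLOW(Q') = {$, e, x, y}.
FOLLOW(Q): in U->Q' Q, the suffix after Q is empty, so FOLLOW(Q) ⊇ FOLLOW(U) = {$, e, x, y}. Thus FOLLOW(Q) = {$, e, x, y}.
FOLLOW(U): in T->Q' U, the suffix after U is empty, so FOLLOW(U) ⊇ FOLLOW(T) = {$, x}; in Q->Q' T' e U, the suffix after U is empty, so FOLLOW(U) ⊇ FOLLOW(Q) = {$, e, x, y}; in T'->U, the suffix after U is empty, so FOLLOW(U) ⊇ FOLLOW(T') = {$, e, x, y}. Thus FOLLOW(U) = {$, e, x, y}.
FOLLOW(T'): in Q->T' y, T' is followed by y with FIRST {y}; in Q->Q' T' e U, T' is followed by e U with FIRST {e}; in U->T', the suffix after T' is empty, so FOLLOW(T') ⊇ FOLLOW(U) = {$, e, x, y}. Thus FOLLOW(T') = {$, e, x, y}.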